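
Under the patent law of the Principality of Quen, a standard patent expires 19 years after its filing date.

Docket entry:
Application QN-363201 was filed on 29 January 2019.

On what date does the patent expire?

Filing date + 19 years → 29 January 2038.

2038-01-29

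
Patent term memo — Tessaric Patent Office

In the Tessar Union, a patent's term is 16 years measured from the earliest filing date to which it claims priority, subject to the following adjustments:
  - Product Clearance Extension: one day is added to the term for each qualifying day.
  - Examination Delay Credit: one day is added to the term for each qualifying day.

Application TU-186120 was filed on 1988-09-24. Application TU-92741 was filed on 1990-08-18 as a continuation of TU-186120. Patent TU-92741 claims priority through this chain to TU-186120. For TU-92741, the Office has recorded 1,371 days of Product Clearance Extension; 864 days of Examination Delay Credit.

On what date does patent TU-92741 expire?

Earliest priority filing: 24 September 1988.
Base term: 24 September 1988 + 16 years → 24 September 2004.
Product Clearance Extension: +1371 days → 26 June 2008.
Examination Delay Credit: +864 days → 7 November 2010.

November 7, 2010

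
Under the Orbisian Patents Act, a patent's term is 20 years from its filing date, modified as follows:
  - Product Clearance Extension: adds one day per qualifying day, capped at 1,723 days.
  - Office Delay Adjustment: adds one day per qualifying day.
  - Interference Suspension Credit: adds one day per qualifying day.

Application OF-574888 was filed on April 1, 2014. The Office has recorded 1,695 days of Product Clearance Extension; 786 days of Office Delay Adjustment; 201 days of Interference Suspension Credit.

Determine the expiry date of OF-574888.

Base term: filing date + 20 years → 1 April 2034.
Product Clearance Extension: 1695 days (within the 1723-day cap) → +1695 days → 21 November 2038.
Office Delay Adjustment: +786 days → 15 January 2041.
Interference Suspension Credit: +201 days → 4 August 2041.

August 4, 2041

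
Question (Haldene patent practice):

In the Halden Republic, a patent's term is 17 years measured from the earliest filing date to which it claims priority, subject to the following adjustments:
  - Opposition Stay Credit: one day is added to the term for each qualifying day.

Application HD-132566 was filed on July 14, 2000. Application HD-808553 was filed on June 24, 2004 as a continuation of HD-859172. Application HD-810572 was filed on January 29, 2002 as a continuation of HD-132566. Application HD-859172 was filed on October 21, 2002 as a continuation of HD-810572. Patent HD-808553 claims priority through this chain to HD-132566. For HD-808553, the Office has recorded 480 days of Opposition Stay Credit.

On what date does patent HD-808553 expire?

November 6, 2018

Earliest priority filing: 14 July 2000.
Base term: 14 July 2000 + 17 years → 14 July 2017.
Opposition Stay Credit: +480 days → 6 November 2018.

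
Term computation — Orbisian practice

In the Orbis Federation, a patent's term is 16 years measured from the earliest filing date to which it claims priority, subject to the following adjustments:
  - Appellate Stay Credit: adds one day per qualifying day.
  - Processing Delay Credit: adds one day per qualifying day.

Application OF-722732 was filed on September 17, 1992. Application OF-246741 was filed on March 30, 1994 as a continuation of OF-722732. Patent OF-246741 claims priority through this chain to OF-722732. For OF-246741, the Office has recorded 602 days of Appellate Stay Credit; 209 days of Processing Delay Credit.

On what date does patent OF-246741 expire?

2010-12-07

Earliest priority filing: 17 September 1992.
Base term: 17 September 1992 + 16 years → 17 September 2008.
Appellate Stay Credit: +602 days → 12 May 2010.
Processing Delay Credit: +209 days → 7 December 2010.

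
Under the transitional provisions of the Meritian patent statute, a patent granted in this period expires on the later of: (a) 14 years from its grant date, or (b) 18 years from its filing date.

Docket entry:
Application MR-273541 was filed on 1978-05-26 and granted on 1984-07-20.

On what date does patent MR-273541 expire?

1998-07-20

(a) grant + 14 years → 20 July 1998.
(b) filing + 18 years → 26 May 1996.
Later of the two: 20 July 1998.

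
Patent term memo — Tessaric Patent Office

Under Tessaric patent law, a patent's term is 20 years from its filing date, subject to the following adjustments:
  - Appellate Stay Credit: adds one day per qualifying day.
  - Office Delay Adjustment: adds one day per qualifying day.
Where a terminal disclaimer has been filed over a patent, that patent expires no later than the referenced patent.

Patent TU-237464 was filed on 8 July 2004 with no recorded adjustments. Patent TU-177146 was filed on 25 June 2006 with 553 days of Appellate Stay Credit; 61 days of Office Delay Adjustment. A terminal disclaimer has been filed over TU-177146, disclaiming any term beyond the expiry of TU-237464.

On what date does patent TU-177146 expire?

2024-07-08

Natural term of TU-177146:
  Base: filing + 20 years → 25 June 2026.
  Appellate Stay Credit: +553 days → 30 December 2027.
  Office Delay Adjustment: +61 days → 29 February 2028.
Expiry of referenced patent TU-237464:
  Base: filing + 20 years → 8 July 2024.
Terminal disclaimer: TU-177146 expires on the earlier of 29 February 2028 and 8 July 2024.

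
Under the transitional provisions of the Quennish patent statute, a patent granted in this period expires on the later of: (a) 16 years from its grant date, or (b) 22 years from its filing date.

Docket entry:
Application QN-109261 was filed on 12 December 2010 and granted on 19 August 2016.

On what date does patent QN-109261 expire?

2032-12-12

(a) grant + 16 years → 19 August 2032.
(b) filing + 22 years → 12 December 2032.
Later of the two: 12 December 2032.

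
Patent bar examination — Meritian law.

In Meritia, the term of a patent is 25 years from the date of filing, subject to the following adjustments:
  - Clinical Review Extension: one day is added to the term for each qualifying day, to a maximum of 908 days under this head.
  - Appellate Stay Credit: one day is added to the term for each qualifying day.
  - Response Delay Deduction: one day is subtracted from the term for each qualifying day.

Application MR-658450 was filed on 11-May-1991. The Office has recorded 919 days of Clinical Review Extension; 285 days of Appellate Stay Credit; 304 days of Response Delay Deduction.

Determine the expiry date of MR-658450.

Base term: filing date + 25 years → 11 May 2016.
Clinical Review Extension: 919 days claimed exceeds the 908-day cap, so +908 days → 5 November 2018.
Appellate Stay Credit: +285 days → 17 August 2019.
Response Delay Deduction: −304 days → 17 October 2018.

October 17, 2018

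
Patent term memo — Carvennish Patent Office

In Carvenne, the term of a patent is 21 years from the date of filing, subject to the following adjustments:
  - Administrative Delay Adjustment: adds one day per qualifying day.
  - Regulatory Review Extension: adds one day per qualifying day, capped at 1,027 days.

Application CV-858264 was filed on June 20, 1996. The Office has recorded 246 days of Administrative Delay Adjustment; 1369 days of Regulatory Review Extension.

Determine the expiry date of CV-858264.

2020-12-14

Base term: filing date + 21 years → 20 June 2017.
Administrative Delay Adjustment: +246 days → 21 February 2018.
Regulatory Review Extension: 1369 days claimed exceeds the 1027-day cap, so +1027 days → 14 December 2020.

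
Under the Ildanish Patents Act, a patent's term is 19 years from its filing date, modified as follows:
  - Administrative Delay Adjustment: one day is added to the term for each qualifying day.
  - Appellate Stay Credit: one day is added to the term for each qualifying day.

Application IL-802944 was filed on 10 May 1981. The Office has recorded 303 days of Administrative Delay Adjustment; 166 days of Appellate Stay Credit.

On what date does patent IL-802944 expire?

2001-08-22

Base term: filing date + 19 years → 10 May 2000.
Administrative Delay Adjustment: +303 days → 9 March 2001.
Appellate Stay Credit: +166 days → 22 August 2001.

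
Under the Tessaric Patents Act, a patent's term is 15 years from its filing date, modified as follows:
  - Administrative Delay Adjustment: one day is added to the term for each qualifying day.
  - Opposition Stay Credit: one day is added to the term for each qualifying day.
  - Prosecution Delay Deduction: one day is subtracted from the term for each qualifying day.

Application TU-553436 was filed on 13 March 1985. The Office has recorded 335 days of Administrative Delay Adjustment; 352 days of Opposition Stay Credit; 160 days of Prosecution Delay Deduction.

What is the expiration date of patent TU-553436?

Base term: filing date + 15 years → 13 March 2000.
Administrative Delay Adjustment: +335 days → 11 February 2001.
Opposition Stay Credit: +352 days → 29 January 2002.
Prosecution Delay Deduction: −160 days → 22 August 2001.

2001-08-22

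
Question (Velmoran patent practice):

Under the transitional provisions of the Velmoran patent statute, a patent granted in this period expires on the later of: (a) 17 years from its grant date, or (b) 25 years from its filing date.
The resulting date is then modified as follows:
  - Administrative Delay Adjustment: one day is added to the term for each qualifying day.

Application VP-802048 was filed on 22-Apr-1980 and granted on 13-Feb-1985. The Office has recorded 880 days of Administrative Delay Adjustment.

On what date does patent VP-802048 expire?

(a) grant + 17 years → 13 February 2002.
(b) filing + 25 years → 22 April 2005.
Later of the two: 22 April 2005.
Administrative Delay Adjustment: +880 days → 19 September 2007.

2007-09-19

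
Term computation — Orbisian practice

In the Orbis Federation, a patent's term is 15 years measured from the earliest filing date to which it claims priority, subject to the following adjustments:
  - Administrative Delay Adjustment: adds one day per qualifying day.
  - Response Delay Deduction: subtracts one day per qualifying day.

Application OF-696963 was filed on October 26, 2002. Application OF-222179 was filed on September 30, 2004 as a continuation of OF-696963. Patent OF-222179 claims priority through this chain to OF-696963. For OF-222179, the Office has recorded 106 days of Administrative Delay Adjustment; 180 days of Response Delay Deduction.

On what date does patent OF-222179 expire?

Earliest priority filing: 26 October 2002.
Base term: 26 October 2002 + 15 years → 26 October 2017.
Administrative Delay Adjustment: +106 days → 9 February 2018.
Response Delay Deduction: −180 days → 13 August 2017.

2017-08-13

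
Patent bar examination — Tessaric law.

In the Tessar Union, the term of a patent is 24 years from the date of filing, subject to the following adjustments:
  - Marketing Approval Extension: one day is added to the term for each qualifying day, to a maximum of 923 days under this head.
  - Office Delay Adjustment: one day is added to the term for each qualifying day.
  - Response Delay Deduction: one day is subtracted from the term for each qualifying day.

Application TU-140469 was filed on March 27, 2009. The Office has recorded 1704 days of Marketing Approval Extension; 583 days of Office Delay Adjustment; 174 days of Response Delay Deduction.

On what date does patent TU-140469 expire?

Base term: filing date + 24 years → 27 March 2033.
Marketing Approval Extension: 1704 days claimed exceeds the 923-day cap, so +923 days → 6 October 2035.
Office Delay Adjustment: +583 days → 11 May 2037.
Response Delay Deduction: −174 days → 18 November 2036.

2036-11-18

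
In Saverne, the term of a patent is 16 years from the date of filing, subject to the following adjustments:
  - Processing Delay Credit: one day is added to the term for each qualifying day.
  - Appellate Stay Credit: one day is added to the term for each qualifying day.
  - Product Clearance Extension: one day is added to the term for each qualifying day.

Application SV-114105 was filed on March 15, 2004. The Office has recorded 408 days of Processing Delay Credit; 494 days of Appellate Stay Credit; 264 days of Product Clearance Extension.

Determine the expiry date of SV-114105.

2023-05-25

Base term: filing date + 16 years → 15 March 2020.
Processing Delay Credit: +408 days → 27 April 2021.
Appellate Stay Credit: +494 days → 3 September 2022.
Product Clearance Extension: +264 days → 25 May 2023.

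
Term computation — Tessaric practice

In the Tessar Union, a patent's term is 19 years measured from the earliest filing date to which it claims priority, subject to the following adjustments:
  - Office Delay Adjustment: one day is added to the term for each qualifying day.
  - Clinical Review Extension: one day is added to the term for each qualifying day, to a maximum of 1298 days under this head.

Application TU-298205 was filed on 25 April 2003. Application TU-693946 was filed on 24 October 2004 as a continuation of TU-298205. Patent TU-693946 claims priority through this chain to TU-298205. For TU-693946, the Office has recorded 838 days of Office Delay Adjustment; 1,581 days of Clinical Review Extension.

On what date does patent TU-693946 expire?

Earliest priority filing: 25 April 2003.
Base term: 25 April 2003 + 19 years → 25 April 2022.
Office Delay Adjustment: +838 days → 10 August 2024.
Clinical Review Extension: 1581 days claimed exceeds the 1298-day cap, so +1298 days → 29 February 2028.

2028-02-29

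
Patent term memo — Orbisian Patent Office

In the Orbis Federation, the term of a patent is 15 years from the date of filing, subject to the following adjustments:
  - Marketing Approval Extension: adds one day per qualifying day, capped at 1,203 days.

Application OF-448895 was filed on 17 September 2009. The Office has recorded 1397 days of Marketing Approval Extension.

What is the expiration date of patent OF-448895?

Base term: filing date + 15 years → 17 September 2024.
Marketing Approval Extension: 1397 days claimed exceeds the 1203-day cap, so +1203 days → 3 January 2028.

2028-01-03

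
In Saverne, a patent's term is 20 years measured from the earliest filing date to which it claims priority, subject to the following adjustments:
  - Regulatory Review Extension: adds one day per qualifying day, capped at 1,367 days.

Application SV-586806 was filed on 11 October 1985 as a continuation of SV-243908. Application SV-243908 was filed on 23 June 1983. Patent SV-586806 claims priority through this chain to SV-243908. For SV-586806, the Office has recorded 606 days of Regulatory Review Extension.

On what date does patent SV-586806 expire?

2005-02-18

Earliest priority filing: 23 June 1983.
Base term: 23 June 1983 + 20 years → 23 June 2003.
Regulatory Review Extension: 606 days (within the 1367-day cap) → +606 days → 18 February 2005.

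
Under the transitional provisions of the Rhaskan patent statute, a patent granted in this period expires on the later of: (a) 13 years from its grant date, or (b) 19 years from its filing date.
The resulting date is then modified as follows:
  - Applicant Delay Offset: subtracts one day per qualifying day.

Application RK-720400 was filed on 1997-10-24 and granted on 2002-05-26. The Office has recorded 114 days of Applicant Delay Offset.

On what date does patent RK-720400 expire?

(a) grant + 13 years → 26 May 2015.
(b) filing + 19 years → 24 October 2016.
Later of the two: 24 October 2016.
Applicant Delay Offset: −114 days → 2 July 2016.

2016-07-02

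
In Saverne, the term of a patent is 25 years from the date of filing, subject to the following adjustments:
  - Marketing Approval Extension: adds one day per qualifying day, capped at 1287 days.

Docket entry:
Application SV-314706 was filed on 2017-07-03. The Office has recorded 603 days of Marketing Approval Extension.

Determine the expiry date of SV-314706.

2044-02-26

Base term: filing date + 25 years → 3 July 2042.
Marketing Approval Extension: 603 days (within the 1287-day cap) → +603 days → 26 February 2044.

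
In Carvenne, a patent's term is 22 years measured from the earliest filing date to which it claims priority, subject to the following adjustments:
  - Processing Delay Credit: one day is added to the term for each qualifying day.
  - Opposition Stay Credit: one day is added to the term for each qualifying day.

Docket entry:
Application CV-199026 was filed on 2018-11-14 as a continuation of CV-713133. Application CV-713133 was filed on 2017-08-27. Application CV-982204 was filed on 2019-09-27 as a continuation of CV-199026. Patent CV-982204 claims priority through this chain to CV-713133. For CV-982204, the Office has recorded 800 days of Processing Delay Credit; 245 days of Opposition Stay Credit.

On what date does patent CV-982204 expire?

July 7, 2042

Earliest priority filing: 27 August 2017.
Base term: 27 August 2017 + 22 years → 27 August 2039.
Processing Delay Credit: +800 days → 4 November 2041.
Opposition Stay Credit: +245 days → 7 July 2042.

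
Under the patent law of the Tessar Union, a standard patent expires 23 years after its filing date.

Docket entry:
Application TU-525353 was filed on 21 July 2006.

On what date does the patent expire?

July 21, 2029

Filing date + 23 years → 21 July 2029.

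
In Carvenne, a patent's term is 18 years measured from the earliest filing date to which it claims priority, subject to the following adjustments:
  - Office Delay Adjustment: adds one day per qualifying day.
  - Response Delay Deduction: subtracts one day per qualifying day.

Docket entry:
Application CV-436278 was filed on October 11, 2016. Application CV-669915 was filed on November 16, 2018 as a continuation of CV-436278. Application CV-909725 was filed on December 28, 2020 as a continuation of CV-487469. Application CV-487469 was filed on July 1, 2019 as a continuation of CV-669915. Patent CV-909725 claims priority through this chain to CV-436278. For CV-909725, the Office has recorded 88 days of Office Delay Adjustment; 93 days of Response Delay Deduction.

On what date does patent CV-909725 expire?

2034-10-06

Earliest priority filing: 11 October 2016.
Base term: 11 October 2016 + 18 years → 11 October 2034.
Office Delay Adjustment: +88 days → 7 January 2035.
Response Delay Deduction: −93 days → 6 October 2034.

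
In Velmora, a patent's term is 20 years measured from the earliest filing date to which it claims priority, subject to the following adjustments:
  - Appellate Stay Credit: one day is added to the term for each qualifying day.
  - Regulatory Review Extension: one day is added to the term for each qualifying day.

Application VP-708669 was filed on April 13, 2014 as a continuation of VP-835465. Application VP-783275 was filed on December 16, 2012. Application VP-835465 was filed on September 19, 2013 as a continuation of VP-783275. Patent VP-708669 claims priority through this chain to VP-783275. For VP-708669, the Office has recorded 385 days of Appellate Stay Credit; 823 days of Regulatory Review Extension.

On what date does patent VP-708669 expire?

Earliest priority filing: 16 December 2012.
Base term: 16 December 2012 + 20 years → 16 December 2032.
Appellate Stay Credit: +385 days → 5 January 2034.
Regulatory Review Extension: +823 days → 7 April 2036.

2036-04-07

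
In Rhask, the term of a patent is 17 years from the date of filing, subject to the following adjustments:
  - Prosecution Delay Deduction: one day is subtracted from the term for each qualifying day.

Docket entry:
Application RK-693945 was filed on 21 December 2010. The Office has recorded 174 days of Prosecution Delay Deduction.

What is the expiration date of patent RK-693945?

2027-06-30

Base term: filing date + 17 years → 21 December 2027.
Prosecution Delay Deduction: −174 days → 30 June 2027.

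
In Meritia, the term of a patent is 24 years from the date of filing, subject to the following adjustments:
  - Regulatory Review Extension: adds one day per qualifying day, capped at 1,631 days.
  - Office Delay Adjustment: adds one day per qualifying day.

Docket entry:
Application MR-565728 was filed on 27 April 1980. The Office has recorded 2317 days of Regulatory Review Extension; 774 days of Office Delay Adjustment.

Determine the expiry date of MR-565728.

Base term: filing date + 24 years → 27 April 2004.
Regulatory Review Extension: 2317 days claimed exceeds the 1631-day cap, so +1631 days → 14 October 2008.
Office Delay Adjustment: +774 days → 27 November 2010.

November 27, 2010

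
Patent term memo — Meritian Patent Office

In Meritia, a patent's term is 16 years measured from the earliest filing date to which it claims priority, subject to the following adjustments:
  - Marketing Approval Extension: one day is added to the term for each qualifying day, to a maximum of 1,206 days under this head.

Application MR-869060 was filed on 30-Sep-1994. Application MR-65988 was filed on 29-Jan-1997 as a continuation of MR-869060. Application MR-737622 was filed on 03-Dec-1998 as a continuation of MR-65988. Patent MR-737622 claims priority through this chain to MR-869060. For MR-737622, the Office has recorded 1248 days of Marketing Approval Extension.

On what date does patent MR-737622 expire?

2014-01-18

Earliest priority filing: 30 September 1994.
Base term: 30 September 1994 + 16 years → 30 September 2010.
Marketing Approval Extension: 1248 days claimed exceeds the 1206-day cap, so +1206 days → 18 January 2014.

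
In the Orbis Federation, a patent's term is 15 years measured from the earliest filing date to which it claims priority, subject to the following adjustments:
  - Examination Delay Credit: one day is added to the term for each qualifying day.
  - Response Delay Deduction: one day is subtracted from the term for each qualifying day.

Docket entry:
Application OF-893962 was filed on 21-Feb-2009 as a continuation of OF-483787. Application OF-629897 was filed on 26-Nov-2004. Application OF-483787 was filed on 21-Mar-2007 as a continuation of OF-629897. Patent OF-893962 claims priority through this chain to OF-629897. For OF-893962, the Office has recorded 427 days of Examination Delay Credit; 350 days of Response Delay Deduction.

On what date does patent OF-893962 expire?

Earliest priority filing: 26 November 2004.
Base term: 26 November 2004 + 15 years → 26 November 2019.
Examination Delay Credit: +427 days → 26 January 2021.
Response Delay Deduction: −350 days → 11 February 2020.

2020-02-11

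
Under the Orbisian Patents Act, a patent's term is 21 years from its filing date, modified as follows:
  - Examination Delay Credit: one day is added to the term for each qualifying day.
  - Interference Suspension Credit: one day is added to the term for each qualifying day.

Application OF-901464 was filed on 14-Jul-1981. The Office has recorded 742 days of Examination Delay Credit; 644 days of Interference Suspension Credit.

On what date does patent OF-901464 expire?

Base term: filing date + 21 years → 14 July 2002.
Examination Delay Credit: +742 days → 25 July 2004.
Interference Suspension Credit: +644 days → 30 April 2006.

2006-04-30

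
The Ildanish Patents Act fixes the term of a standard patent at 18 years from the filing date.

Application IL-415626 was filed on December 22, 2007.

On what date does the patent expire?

December 22, 2025

Filing date + 18 years → 22 December 2025.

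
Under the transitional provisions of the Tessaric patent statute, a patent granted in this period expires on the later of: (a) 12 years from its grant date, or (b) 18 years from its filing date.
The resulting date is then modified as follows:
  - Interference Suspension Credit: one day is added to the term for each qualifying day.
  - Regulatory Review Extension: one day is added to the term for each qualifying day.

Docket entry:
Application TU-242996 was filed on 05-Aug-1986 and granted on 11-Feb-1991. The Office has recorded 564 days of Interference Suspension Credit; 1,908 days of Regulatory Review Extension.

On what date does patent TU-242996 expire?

2011-05-13

(a) grant + 12 years → 11 February 2003.
(b) filing + 18 years → 5 August 2004.
Later of the two: 5 August 2004.
Interference Suspension Credit: +564 days → 20 February 2006.
Regulatory Review Extension: +1908 days → 13 May 2011.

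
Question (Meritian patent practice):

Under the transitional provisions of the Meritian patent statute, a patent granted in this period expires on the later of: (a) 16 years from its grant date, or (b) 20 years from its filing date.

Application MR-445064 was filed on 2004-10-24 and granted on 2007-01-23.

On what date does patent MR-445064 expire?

2024-10-24

(a) grant + 16 years → 23 January 2023.
(b) filing + 20 years → 24 October 2024.
Later of the two: 24 October 2024.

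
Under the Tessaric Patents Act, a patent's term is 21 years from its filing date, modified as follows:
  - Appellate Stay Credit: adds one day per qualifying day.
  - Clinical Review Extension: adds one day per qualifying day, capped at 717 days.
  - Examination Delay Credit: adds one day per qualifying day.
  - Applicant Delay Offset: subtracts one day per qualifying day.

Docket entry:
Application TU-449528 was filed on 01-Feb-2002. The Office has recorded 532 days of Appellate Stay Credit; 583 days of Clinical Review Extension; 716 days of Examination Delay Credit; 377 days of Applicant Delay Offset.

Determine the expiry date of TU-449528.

2027-01-25

Base term: filing date + 21 years → 1 February 2023.
Appellate Stay Credit: +532 days → 17 July 2024.
Clinical Review Extension: 583 days (within the 717-day cap) → +583 days → 20 February 2026.
Examination Delay Credit: +716 days → 6 February 2028.
Applicant Delay Offset: −377 days → 25 January 2027.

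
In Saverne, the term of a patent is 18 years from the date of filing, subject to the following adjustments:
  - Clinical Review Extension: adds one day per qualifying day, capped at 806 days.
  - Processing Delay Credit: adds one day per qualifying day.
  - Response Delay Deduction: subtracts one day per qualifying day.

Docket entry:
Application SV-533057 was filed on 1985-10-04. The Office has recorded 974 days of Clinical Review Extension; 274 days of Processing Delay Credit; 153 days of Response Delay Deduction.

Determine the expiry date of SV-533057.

2006-04-18

Base term: filing date + 18 years → 4 October 2003.
Clinical Review Extension: 974 days claimed exceeds the 806-day cap, so +806 days → 18 December 2005.
Processing Delay Credit: +274 days → 18 September 2006.
Response Delay Deduction: −153 days → 18 April 2006.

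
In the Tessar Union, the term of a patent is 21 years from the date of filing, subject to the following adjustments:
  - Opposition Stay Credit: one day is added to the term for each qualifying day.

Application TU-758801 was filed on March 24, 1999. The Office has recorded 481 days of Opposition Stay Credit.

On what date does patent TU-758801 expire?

Base term: filing date + 21 years → 24 March 2020.
Opposition Stay Credit: +481 days → 18 July 2021.

2021-07-18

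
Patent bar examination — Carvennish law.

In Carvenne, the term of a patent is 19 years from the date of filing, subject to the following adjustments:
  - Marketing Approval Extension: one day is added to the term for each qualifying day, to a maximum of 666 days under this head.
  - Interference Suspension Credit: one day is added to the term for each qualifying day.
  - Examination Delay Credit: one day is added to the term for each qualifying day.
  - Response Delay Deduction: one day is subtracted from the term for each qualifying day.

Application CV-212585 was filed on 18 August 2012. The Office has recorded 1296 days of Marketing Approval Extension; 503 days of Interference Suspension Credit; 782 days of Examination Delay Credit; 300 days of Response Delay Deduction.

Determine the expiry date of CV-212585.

February 24, 2036

Base term: filing date + 19 years → 18 August 2031.
Marketing Approval Extension: 1296 days claimed exceeds the 666-day cap, so +666 days → 14 June 2033.
Interference Suspension Credit: +503 days → 30 October 2034.
Examination Delay Credit: +782 days → 20 December 2036.
Response Delay Deduction: −300 days → 24 February 2036.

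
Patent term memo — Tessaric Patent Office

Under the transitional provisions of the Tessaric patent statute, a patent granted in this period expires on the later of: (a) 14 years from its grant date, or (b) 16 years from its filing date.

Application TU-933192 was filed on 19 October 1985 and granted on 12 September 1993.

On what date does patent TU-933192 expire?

2007-09-12

(a) grant + 14 years → 12 September 2007.
(b) filing + 16 years → 19 October 2001.
Later of the two: 12 September 2007.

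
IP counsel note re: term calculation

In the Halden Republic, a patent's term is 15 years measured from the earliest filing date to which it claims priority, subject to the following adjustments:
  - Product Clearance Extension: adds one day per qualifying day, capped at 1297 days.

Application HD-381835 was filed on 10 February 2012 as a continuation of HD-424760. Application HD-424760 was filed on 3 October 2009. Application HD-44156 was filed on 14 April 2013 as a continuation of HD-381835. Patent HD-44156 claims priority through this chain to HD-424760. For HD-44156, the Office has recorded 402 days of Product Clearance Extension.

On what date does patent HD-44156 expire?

2025-11-09

Earliest priority filing: 3 October 2009.
Base term: 3 October 2009 + 15 years → 3 October 2024.
Product Clearance Extension: 402 days (within the 1297-day cap) → +402 days → 9 November 2025.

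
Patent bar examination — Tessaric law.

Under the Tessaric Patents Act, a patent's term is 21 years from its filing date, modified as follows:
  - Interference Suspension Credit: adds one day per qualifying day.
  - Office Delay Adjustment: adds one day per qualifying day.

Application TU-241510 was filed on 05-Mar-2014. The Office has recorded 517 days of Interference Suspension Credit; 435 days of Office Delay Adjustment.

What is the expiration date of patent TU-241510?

Base term: filing date + 21 years → 5 March 2035.
Interference Suspension Credit: +517 days → 3 August 2036.
Office Delay Adjustment: +435 days → 12 October 2037.

2037-10-12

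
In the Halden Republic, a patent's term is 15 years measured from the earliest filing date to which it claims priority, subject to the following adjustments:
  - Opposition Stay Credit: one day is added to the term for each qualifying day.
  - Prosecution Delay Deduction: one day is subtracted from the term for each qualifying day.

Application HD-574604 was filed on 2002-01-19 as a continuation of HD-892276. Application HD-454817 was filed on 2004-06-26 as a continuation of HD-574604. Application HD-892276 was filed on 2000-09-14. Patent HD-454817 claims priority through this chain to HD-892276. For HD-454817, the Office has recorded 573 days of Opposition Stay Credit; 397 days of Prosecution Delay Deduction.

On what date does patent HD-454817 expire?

2016-03-08

Earliest priority filing: 14 September 2000.
Base term: 14 September 2000 + 15 years → 14 September 2015.
Opposition Stay Credit: +573 days → 9 April 2017.
Prosecution Delay Deduction: −397 days → 8 March 2016.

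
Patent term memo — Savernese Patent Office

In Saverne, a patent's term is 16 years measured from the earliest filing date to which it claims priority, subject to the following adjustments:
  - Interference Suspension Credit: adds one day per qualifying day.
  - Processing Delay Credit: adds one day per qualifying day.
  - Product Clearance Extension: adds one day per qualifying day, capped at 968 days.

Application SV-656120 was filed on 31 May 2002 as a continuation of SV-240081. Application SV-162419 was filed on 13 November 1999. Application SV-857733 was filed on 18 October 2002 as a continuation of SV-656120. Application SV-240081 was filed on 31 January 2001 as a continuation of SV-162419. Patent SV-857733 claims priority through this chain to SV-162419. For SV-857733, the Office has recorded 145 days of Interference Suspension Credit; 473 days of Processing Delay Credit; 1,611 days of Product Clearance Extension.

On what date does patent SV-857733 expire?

2020-03-17

Earliest priority filing: 13 November 1999.
Base term: 13 November 1999 + 16 years → 13 November 2015.
Interference Suspension Credit: +145 days → 6 April 2016.
Processing Delay Credit: +473 days → 23 July 2017.
Product Clearance Extension: 1611 days claimed exceeds the 968-day cap, so +968 days → 17 March 2020.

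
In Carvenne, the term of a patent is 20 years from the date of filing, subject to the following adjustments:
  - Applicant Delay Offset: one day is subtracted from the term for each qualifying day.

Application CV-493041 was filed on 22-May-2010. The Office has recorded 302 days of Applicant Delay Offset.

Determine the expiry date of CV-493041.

2029-07-24

Base term: filing date + 20 years → 22 May 2030.
Applicant Delay Offset: −302 days → 24 July 2029.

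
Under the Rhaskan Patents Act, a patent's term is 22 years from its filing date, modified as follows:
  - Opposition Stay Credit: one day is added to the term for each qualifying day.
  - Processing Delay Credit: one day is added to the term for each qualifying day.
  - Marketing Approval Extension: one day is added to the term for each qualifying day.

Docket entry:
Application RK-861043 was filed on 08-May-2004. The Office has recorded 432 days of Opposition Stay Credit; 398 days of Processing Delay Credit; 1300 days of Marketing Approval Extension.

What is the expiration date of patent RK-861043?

2032-03-07

Base term: filing date + 22 years → 8 May 2026.
Opposition Stay Credit: +432 days → 14 July 2027.
Processing Delay Credit: +398 days → 15 August 2028.
Marketing Approval Extension: +1300 days → 7 March 2032.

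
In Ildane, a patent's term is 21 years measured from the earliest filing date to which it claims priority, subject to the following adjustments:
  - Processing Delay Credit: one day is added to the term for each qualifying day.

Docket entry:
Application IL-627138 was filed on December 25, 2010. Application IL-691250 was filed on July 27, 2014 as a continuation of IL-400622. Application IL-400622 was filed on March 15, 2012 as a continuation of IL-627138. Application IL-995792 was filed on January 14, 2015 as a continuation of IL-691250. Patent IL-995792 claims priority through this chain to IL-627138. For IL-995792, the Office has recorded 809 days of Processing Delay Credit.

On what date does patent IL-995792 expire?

Earliest priority filing: 25 December 2010.
Base term: 25 December 2010 + 21 years → 25 December 2031.
Processing Delay Credit: +809 days → 13 March 2034.

2034-03-13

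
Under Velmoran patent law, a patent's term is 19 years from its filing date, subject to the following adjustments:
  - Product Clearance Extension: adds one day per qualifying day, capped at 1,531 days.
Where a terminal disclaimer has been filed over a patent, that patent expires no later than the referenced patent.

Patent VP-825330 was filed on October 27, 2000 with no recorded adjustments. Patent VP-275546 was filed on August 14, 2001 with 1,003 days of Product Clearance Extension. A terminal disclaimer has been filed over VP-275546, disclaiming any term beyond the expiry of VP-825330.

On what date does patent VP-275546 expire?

2019-10-27

Natural term of VP-275546:
  Base: filing + 19 years → 14 August 2020.
  Product Clearance Extension: 1003 days (within the 1531-day cap) → +1003 days → 14 May 2023.
Expiry of referenced patent VP-825330:
  Base: filing + 19 years → 27 October 2019.
Terminal disclaimer: VP-275546 expires on the earlier of 14 May 2023 and 27 October 2019.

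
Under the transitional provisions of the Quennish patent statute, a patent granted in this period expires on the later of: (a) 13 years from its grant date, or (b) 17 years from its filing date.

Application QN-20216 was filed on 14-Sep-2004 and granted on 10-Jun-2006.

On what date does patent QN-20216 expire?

September 14, 2021

(a) grant + 13 years → 10 June 2019.
(b) filing + 17 years → 14 September 2021.
Later of the two: 14 September 2021.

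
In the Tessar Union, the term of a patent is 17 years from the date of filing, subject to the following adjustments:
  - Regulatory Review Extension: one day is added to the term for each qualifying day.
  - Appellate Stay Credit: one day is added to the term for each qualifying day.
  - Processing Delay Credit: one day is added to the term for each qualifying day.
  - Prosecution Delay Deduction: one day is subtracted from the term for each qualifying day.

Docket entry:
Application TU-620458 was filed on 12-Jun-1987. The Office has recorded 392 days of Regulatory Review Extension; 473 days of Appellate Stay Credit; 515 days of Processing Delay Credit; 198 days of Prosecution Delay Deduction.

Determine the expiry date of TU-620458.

Base term: filing date + 17 years → 12 June 2004.
Regulatory Review Extension: +392 days → 9 July 2005.
Appellate Stay Credit: +473 days → 25 October 2006.
Processing Delay Credit: +515 days → 23 March 2008.
Prosecution Delay Deduction: −198 days → 7 September 2007.

2007-09-07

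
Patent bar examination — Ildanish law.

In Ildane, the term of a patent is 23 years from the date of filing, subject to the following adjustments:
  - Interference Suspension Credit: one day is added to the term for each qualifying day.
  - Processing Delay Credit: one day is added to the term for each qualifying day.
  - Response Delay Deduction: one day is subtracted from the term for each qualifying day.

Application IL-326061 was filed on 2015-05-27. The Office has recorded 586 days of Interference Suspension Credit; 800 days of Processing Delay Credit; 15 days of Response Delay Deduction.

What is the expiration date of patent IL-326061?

February 26, 2042

Base term: filing date + 23 years → 27 May 2038.
Interference Suspension Credit: +586 days → 3 January 2040.
Processing Delay Credit: +800 days → 13 March 2042.
Response Delay Deduction: −15 days → 26 February 2042.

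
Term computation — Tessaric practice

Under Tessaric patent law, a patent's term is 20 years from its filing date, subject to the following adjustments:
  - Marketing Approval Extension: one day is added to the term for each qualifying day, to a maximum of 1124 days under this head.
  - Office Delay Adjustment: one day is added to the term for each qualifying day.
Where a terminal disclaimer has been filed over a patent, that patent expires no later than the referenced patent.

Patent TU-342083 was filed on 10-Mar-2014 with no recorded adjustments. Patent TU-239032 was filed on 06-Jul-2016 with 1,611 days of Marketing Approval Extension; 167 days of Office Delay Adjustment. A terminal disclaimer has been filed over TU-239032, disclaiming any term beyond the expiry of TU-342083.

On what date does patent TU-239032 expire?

Natural term of TU-239032:
  Base: filing + 20 years → 6 July 2036.
  Marketing Approval Extension: 1611 days claimed exceeds the 1124-day cap, so +1124 days → 4 August 2039.
  Office Delay Adjustment: +167 days → 18 January 2040.
Expiry of referenced patent TU-342083:
  Base: filing + 20 years → 10 March 2034.
Terminal disclaimer: TU-239032 expires on the earlier of 18 January 2040 and 10 March 2034.

2034-03-10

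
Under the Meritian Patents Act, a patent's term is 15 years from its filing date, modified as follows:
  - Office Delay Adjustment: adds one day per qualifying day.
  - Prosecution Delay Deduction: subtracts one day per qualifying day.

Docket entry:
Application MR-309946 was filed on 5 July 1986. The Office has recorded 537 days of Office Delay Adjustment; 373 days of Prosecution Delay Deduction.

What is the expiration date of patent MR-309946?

Base term: filing date + 15 years → 5 July 2001.
Office Delay Adjustment: +537 days → 24 December 2002.
Prosecution Delay Deduction: −373 days → 16 December 2001.

2001-12-16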